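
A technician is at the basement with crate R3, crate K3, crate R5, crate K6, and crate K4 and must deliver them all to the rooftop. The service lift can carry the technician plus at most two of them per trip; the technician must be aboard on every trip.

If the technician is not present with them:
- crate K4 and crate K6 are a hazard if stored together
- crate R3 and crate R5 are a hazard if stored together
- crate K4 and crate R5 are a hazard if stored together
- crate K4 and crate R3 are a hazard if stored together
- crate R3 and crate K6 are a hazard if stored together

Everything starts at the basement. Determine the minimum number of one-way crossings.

Counting alone: the technician can take at most 2 across per trip to the rooftop, so moving all 5 needs at least 3 loaded trips out, with a return between consecutive ones — at least 5 crossings.
The safety rule pushes this higher. Following every safe sequence of crossings, the most of the 5 that can be at the rooftop as the service lift arrives there on crossing 5 is 4 — never all 5.
So no plan with fewer than 7 crossings exists, and this one achieves 7:
1. Technician goes to the rooftop with crate K4 and crate R3.  [the basement: crate K3, crate K6, crate R5 | the rooftop: crate K4, crate R3]
2. Technician goes back to the basement with crate R3.  [the basement: crate K3, crate K6, crate R3, crate R5 | the rooftop: crate K4]
3. Technician goes to the rooftop with crate K3 and crate R3.  [the basement: crate K6, crate R5 | the rooftop: crate K3, crate K4, crate R3]
4. Technician goes back to the basement with crate R3.  [the basement: crate K6, crate R3, crate R5 | the rooftop: crate K3, crate K4]
5. Technician goes to the rooftop with crate K6 and crate R5.  [the basement: crate R3 | the rooftop: crate K3, crate K4, crate K6, crate R5]
6. Technician goes back to the basement with crate K4.  [the basement: crate K4, crate R3 | the rooftop: crate K3, crate K6, crate R5]
7. Technician goes to the rooftop with crate K4 and crate R3.  [the basement: — | the rooftop: crate K3, crate K4, crate K6, crate R3, crate R5]

7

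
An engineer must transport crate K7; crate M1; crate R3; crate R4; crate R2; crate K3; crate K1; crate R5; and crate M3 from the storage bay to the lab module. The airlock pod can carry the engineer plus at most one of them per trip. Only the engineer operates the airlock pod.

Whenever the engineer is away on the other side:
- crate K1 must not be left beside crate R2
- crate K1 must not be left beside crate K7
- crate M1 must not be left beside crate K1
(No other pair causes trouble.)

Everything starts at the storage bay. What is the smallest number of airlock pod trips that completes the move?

Following every safe sequence of crossings from the start, the most of the 9 that can be at the lab module as the airlock pod arrives there on crossings 1, 3, 5, 7, 9, 11, 13 is 1, 2, 3, 4, 5, 6, 7 respectively; the best ever achieved is 7 of 9.
From crossing 15 on, no configuration arises that was not already reachable earlier: only 288 distinct safe configurations (who is on which side, and where the airlock pod is) can ever be reached, none of them has everyone across, and every continuation just revisits them. So no valid plan exists.

impossible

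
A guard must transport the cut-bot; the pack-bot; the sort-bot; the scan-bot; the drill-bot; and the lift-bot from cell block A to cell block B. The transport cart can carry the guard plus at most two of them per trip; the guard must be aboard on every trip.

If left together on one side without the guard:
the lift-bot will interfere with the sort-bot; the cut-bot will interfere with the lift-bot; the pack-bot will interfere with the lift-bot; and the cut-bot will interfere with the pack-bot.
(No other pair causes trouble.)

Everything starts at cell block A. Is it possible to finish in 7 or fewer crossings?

No

Counting alone: the guard can take at most 2 across per trip to cell block B, so moving all 6 needs at least 3 loaded trips out, with a return between consecutive ones — at least 5 crossings.
The safety rule pushes this higher. Following every safe sequence of crossings, the most of the 6 that can be at cell block B as the transport cart arrives there on crossings 5, 7 is 4, 5 respectively — never all 6.
So the move cannot be finished within 7 crossings. (The shortest complete plan takes 9:)
1. Guard goes to cell block B with the cut-bot and the lift-bot.
2. Guard goes back to cell block A with the cut-bot.
3. Guard goes to cell block B with the cut-bot and the sort-bot.
4. Guard goes back to cell block A with the lift-bot.
5. Guard goes to cell block B with the pack-bot and the scan-bot.
6. Guard goes back to cell block A with the cut-bot.
7. Guard goes to cell block B with the cut-bot and the drill-bot.
8. Guard goes back to cell block A with the cut-bot.
9. Guard goes to cell block B with the cut-bot and the lift-bot.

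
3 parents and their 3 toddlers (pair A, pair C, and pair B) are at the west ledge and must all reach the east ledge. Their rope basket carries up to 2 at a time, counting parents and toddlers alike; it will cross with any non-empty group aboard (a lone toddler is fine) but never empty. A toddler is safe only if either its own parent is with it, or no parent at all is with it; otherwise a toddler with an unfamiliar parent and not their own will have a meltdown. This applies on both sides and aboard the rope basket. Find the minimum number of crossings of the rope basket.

11

Counting alone: each trip to the east ledge takes at most 2 across and each return brings at least 1 back, so after t trips out (and t−1 returns) at most 2t − (t−1) of the 6 are across; that first reaches 6 at t = 5, so at least 9 crossings are needed.
The safety rule pushes this higher. Following every safe sequence of crossings, the most of the 6 that can be at the east ledge as the rope basket arrives there on crossing 9 is 5 — never all 6.
So no plan with fewer than 11 crossings exists, and this one achieves 11:
1. parent A and toddler A cross → the east ledge.
2. parent A crosses ← the west ledge.
3. toddler B and toddler C cross → the east ledge.
4. toddler A crosses ← the west ledge.
5. parent B and parent C cross → the east ledge.
6. parent C and toddler C cross ← the west ledge.
7. parent A and parent C cross → the east ledge.
8. toddler B crosses ← the west ledge.
9. toddler A and toddler C cross → the east ledge.
10. parent B crosses ← the west ledge.
11. parent B and toddler B cross → the east ledge.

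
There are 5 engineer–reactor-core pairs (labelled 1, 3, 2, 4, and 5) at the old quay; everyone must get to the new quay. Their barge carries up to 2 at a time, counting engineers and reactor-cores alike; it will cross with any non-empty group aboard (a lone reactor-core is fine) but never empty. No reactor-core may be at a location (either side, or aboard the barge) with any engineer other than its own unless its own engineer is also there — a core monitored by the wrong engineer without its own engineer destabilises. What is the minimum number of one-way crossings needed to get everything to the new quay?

impossible

Following every safe sequence of crossings from the start, the most of the 10 that can be at the new quay as the barge arrives there on crossings 1, 3, 5, 7 is 2, 3, 4, 5 respectively; the best ever achieved is 5 of 10.
From crossing 9 on, no configuration arises that was not already reachable earlier: only 82 distinct safe configurations (who is on which side, and where the barge is) can ever be reached, none of them has everyone across, and every continuation just revisits them. So no valid plan exists.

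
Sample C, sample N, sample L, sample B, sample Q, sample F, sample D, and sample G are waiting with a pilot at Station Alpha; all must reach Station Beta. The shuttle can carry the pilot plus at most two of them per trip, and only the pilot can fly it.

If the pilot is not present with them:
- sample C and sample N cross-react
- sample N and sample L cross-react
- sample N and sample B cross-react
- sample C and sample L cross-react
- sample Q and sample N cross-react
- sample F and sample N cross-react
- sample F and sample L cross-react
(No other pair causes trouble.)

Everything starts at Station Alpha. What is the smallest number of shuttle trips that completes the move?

13

Counting alone: the pilot can take at most 2 across per trip to Station Beta, so moving all 8 needs at least 4 loaded trips out, with a return between consecutive ones — at least 7 crossings.
The safety rule pushes this higher. Following every safe sequence of crossings, the most of the 8 that can be at Station Beta as the shuttle arrives there on crossings 7, 9, 11 is 5, 6, 7 respectively — never all 8.
So no plan with fewer than 13 crossings exists, and this one achieves 13:
1. Pilot goes to Station Beta with sample L and sample N.  [Station Alpha: sample B, sample C, sample D, sample F, sample G, sample Q | Station Beta: sample L, sample N]
2. Pilot goes back to Station Alpha with sample N.  [Station Alpha: sample B, sample C, sample D, sample F, sample G, sample N, sample Q | Station Beta: sample L]
3. Pilot goes to Station Beta with sample B and sample N.  [Station Alpha: sample C, sample D, sample F, sample G, sample Q | Station Beta: sample B, sample L, sample N]
4. Pilot goes back to Station Alpha with sample N.  [Station Alpha: sample C, sample D, sample F, sample G, sample N, sample Q | Station Beta: sample B, sample L]
5. Pilot goes to Station Beta with sample N and sample Q.  [Station Alpha: sample C, sample D, sample F, sample G | Station Beta: sample B, sample L, sample N, sample Q]
6. Pilot goes back to Station Alpha with sample N.  [Station Alpha: sample C, sample D, sample F, sample G, sample N | Station Beta: sample B, sample L, sample Q]
7. Pilot goes to Station Beta with sample C and sample F.  [Station Alpha: sample D, sample G, sample N | Station Beta: sample B, sample C, sample F, sample L, sample Q]
8. Pilot goes back to Station Alpha with sample L.  [Station Alpha: sample D, sample G, sample L, sample N | Station Beta: sample B, sample C, sample F, sample Q]
9. Pilot goes to Station Beta with sample D and sample N.  [Station Alpha: sample G, sample L | Station Beta: sample B, sample C, sample D, sample F, sample N, sample Q]
10. Pilot goes back to Station Alpha with sample N.  [Station Alpha: sample G, sample L, sample N | Station Beta: sample B, sample C, sample D, sample F, sample Q]
11. Pilot goes to Station Beta with sample G and sample N.  [Station Alpha: sample L | Station Beta: sample B, sample C, sample D, sample F, sample G, sample N, sample Q]
12. Pilot goes back to Station Alpha with sample N.  [Station Alpha: sample L, sample N | Station Beta: sample B, sample C, sample D, sample F, sample G, sample Q]
13. Pilot goes to Station Beta with sample L and sample N.  [Station Alpha: — | Station Beta: sample B, sample C, sample D, sample F, sample G, sample L, sample N, sample Q]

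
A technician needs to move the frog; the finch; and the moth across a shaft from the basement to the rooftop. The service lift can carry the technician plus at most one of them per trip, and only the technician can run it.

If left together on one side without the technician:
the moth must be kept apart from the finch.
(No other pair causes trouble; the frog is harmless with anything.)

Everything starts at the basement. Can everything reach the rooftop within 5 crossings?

Yes — this plan uses 5 crossings (≤ 5):
1. Technician goes to the rooftop with the finch.  [the basement: the frog, the moth | the rooftop: the finch]
2. Technician goes back to the basement alone.  [the basement: the frog, the moth | the rooftop: the finch]
3. Technician goes to the rooftop with the frog.  [the basement: the moth | the rooftop: the finch, the frog]
4. Technician goes back to the basement alone.  [the basement: the moth | the rooftop: the finch, the frog]
5. Technician goes to the rooftop with the moth.  [the basement: — | the rooftop: the finch, the frog, the moth]

Yes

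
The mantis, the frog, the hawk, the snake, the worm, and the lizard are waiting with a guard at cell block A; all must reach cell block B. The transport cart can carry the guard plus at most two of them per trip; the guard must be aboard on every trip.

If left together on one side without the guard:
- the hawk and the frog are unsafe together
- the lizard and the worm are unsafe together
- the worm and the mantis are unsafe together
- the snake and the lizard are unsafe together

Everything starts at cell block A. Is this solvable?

No

Whatever the first load, the items left behind include a forbidden pair without the guard. No opening move is safe, so no plan exists.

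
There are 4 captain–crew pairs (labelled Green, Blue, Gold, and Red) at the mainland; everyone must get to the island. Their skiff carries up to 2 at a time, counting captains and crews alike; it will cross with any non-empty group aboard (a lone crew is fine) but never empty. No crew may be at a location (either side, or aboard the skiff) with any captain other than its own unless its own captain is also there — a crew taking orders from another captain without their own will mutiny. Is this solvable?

No

Following every safe sequence of crossings from the start, the most of the 8 that can be at the island as the skiff arrives there on crossings 1, 3, 5 is 2, 3, 4 respectively; the best ever achieved is 4 of 8.
From crossing 7 on, no configuration arises that was not already reachable earlier: only 44 distinct safe configurations (who is on which side, and where the skiff is) can ever be reached, none of them has everyone across, and every continuation just revisits them. So no valid plan exists.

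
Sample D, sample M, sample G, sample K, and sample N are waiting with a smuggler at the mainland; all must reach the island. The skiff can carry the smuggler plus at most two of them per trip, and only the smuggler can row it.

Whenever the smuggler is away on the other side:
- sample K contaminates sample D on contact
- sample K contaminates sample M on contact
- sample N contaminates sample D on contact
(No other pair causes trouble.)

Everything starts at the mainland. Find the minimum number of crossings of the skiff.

5

Counting alone: the smuggler can take at most 2 across per trip to the island, so moving all 5 needs at least 3 loaded trips out, with a return between consecutive ones — at least 5 crossings.
The plan below uses exactly 5 crossings, so it is optimal:
1. Smuggler goes to the island with sample D and sample M.  [the mainland: sample G, sample K, sample N | the island: sample D, sample M]
2. Smuggler goes back to the mainland alone.  [the mainland: sample G, sample K, sample N | the island: sample D, sample M]
3. Smuggler goes to the island with sample G.  [the mainland: sample K, sample N | the island: sample D, sample G, sample M]
4. Smuggler goes back to the mainland alone.  [the mainland: sample K, sample N | the island: sample D, sample G, sample M]
5. Smuggler goes to the island with sample K and sample N.  [the mainland: — | the island: sample D, sample G, sample K, sample M, sample N]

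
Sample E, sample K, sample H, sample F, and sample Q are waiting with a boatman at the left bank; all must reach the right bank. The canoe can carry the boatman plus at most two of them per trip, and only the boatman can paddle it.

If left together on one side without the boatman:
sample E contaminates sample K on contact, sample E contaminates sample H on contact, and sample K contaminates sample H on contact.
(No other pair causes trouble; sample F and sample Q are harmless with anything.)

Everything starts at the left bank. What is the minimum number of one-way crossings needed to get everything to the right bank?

7

Counting alone: the boatman can take at most 2 across per trip to the right bank, so moving all 5 needs at least 3 loaded trips out, with a return between consecutive ones — at least 5 crossings.
The safety rule pushes this higher. Following every safe sequence of crossings, the most of the 5 that can be at the right bank as the canoe arrives there on crossing 5 is 4 — never all 5.
So no plan with fewer than 7 crossings exists, and this one achieves 7:
1. Boatman goes to the right bank with sample E and sample K.  [the left bank: sample F, sample H, sample Q | the right bank: sample E, sample K]
2. Boatman goes back to the left bank with sample E.  [the left bank: sample E, sample F, sample H, sample Q | the right bank: sample K]
3. Boatman goes to the right bank with sample E and sample F.  [the left bank: sample H, sample Q | the right bank: sample E, sample F, sample K]
4. Boatman goes back to the left bank with sample E.  [the left bank: sample E, sample H, sample Q | the right bank: sample F, sample K]
5. Boatman goes to the right bank with sample E and sample Q.  [the left bank: sample H | the right bank: sample E, sample F, sample K, sample Q]
6. Boatman goes back to the left bank with sample E.  [the left bank: sample E, sample H | the right bank: sample F, sample K, sample Q]
7. Boatman goes to the right bank with sample E and sample H.  [the left bank: — | the right bank: sample E, sample F, sample H, sample K, sample Q]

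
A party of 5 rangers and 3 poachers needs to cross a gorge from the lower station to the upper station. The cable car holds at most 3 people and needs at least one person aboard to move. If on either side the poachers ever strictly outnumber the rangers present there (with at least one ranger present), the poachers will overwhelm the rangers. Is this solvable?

Yes

1. 2 poachers → the upper station.  (the lower station: 5R 1P; the upper station: 0R 2P)
2. 1 poacher ← the lower station.  (the lower station: 5R 2P; the upper station: 0R 1P)
3. 2 rangers and 1 poacher → the upper station.  (the lower station: 3R 1P; the upper station: 2R 2P)
4. 1 poacher ← the lower station.  (the lower station: 3R 2P; the upper station: 2R 1P)
5. 1 ranger and 2 poachers → the upper station.  (the lower station: 2R 0P; the upper station: 3R 3P)
6. 1 poacher ← the lower station.  (the lower station: 2R 1P; the upper station: 3R 2P)
7. 2 rangers and 1 poacher → the upper station.  (the lower station: 0R 0P; the upper station: 5R 3P)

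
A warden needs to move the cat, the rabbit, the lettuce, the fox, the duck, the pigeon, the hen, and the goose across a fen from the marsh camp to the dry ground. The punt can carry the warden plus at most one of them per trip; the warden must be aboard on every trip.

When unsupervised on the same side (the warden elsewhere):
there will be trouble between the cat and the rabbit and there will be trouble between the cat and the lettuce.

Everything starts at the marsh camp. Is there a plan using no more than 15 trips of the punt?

Counting alone: the warden can take at most 1 across per trip to the dry ground, so moving all 8 needs at least 8 loaded trips out, with a return between consecutive ones — at least 15 crossings.
The safety rule pushes this higher. Following every safe sequence of crossings, the most of the 8 that can be at the dry ground as the punt arrives there on crossing 15 is 7 — never all 8.
So the move cannot be finished within 15 crossings. (The shortest complete plan takes 17:)
1. Warden goes to the dry ground with the cat.
2. Warden goes back to the marsh camp alone.
3. Warden goes to the dry ground with the rabbit.
4. Warden goes back to the marsh camp with the cat.
5. Warden goes to the dry ground with the lettuce.
6. Warden goes back to the marsh camp alone.
7. Warden goes to the dry ground with the fox.
8. Warden goes back to the marsh camp alone.
9. Warden goes to the dry ground with the duck.
10. Warden goes back to the marsh camp alone.
11. Warden goes to the dry ground with the pigeon.
12. Warden goes back to the marsh camp alone.
13. Warden goes to the dry ground with the hen.
14. Warden goes back to the marsh camp alone.
15. Warden goes to the dry ground with the goose.
16. Warden goes back to the marsh camp alone.
17. Warden goes to the dry ground with the cat.

No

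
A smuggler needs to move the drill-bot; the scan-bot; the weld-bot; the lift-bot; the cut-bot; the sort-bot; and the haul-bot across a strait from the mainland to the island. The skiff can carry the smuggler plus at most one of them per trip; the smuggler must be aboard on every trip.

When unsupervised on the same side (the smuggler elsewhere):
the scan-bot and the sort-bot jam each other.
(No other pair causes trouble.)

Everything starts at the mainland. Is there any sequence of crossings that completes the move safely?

Yes

1. Smuggler goes to the island with the scan-bot.  [the mainland: the cut-bot, the drill-bot, the haul-bot, the lift-bot, the sort-bot, the weld-bot | the island: the scan-bot]
2. Smuggler goes back to the mainland alone.  [the mainland: the cut-bot, the drill-bot, the haul-bot, the lift-bot, the sort-bot, the weld-bot | the island: the scan-bot]
3. Smuggler goes to the island with the drill-bot.  [the mainland: the cut-bot, the haul-bot, the lift-bot, the sort-bot, the weld-bot | the island: the drill-bot, the scan-bot]
4. Smuggler goes back to the mainland alone.  [the mainland: the cut-bot, the haul-bot, the lift-bot, the sort-bot, the weld-bot | the island: the drill-bot, the scan-bot]
5. Smuggler goes to the island with the weld-bot.  [the mainland: the cut-bot, the haul-bot, the lift-bot, the sort-bot | the island: the drill-bot, the scan-bot, the weld-bot]
6. Smuggler goes back to the mainland alone.  [the mainland: the cut-bot, the haul-bot, the lift-bot, the sort-bot | the island: the drill-bot, the scan-bot, the weld-bot]
7. Smuggler goes to the island with the lift-bot.  [the mainland: the cut-bot, the haul-bot, the sort-bot | the island: the drill-bot, the lift-bot, the scan-bot, the weld-bot]
8. Smuggler goes back to the mainland alone.  [the mainland: the cut-bot, the haul-bot, the sort-bot | the island: the drill-bot, the lift-bot, the scan-bot, the weld-bot]
9. Smuggler goes to the island with the cut-bot.  [the mainland: the haul-bot, the sort-bot | the island: the cut-bot, the drill-bot, the lift-bot, the scan-bot, the weld-bot]
10. Smuggler goes back to the mainland alone.  [the mainland: the haul-bot, the sort-bot | the island: the cut-bot, the drill-bot, the lift-bot, the scan-bot, the weld-bot]
11. Smuggler goes to the island with the haul-bot.  [the mainland: the sort-bot | the island: the cut-bot, the drill-bot, the haul-bot, the lift-bot, the scan-bot, the weld-bot]
12. Smuggler goes back to the mainland alone.  [the mainland: the sort-bot | the island: the cut-bot, the drill-bot, the haul-bot, the lift-bot, the scan-bot, the weld-bot]
13. Smuggler goes to the island with the sort-bot.  [the mainland: — | the island: the cut-bot, the drill-bot, the haul-bot, the lift-bot, the scan-bot, the sort-bot, the weld-bot]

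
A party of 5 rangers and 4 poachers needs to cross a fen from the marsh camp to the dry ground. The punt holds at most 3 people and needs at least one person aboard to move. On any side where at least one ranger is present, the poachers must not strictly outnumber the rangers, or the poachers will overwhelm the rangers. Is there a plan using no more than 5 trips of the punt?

No

Counting alone: each trip to the dry ground takes at most 3 across and each return brings at least 1 back, so after t trips out (and t−1 returns) at most 3t − (t−1) of the 9 are across; that first reaches 9 at t = 4, so at least 7 crossings are needed.
Since 5 < 7, 5 crossings cannot be enough. (The shortest complete plan in fact takes 7:)
1. 3 poachers → the dry ground.  (the marsh camp: 5R 1P; the dry ground: 0R 3P)
2. 1 poacher ← the marsh camp.  (the marsh camp: 5R 2P; the dry ground: 0R 2P)
3. 3 rangers → the dry ground.  (the marsh camp: 2R 2P; the dry ground: 3R 2P)
4. 1 ranger ← the marsh camp.  (the marsh camp: 3R 2P; the dry ground: 2R 2P)
5. 2 rangers and 1 poacher → the dry ground.  (the marsh camp: 1R 1P; the dry ground: 4R 3P)
6. 1 ranger ← the marsh camp.  (the marsh camp: 2R 1P; the dry ground: 3R 3P)
7. 2 rangers and 1 poacher → the dry ground.  (the marsh camp: 0R 0P; the dry ground: 5R 4P)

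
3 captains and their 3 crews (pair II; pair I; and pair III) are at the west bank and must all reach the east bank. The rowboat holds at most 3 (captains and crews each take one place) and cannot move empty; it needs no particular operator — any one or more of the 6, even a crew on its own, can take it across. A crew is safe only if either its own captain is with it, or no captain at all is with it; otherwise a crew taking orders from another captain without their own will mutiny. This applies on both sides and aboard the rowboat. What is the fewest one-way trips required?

5

Counting alone: each trip to the east bank takes at most 3 across and each return brings at least 1 back, so after t trips out (and t−1 returns) at most 3t − (t−1) of the 6 are across; that first reaches 6 at t = 3, so at least 5 crossings are needed.
The plan below uses exactly 5 crossings, so it is optimal:
1. captain II and crew II cross → the east bank.
2. captain II crosses ← the west bank.
3. captain I, captain II, and captain III cross → the east bank.
4. crew II crosses ← the west bank.
5. crew I, crew II, and crew III cross → the east bank.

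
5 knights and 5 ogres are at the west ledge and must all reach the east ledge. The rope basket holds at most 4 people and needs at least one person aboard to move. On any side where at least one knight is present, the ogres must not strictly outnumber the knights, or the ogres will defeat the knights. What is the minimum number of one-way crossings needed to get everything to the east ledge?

7

Counting alone: each trip to the east ledge takes at most 4 across and each return brings at least 1 back, so after t trips out (and t−1 returns) at most 4t − (t−1) of the 10 are across; that first reaches 10 at t = 3, so at least 5 crossings are needed.
The safety rule pushes this higher. Following every safe sequence of crossings, the most of the 10 that can be at the east ledge as the rope basket arrives there on crossing 5 is 9 — never all 10.
So no plan with fewer than 7 crossings exists, and this one achieves 7:
1. 2 ogres → the east ledge.  (the west ledge: 5K 3O; the east ledge: 0K 2O)
2. 1 ogre ← the west ledge.  (the west ledge: 5K 4O; the east ledge: 0K 1O)
3. 4 ogres → the east ledge.  (the west ledge: 5K 0O; the east ledge: 0K 5O)
4. 1 ogre ← the west ledge.  (the west ledge: 5K 1O; the east ledge: 0K 4O)
5. 4 knights → the east ledge.  (the west ledge: 1K 1O; the east ledge: 4K 4O)
6. 1 knight and 1 ogre ← the west ledge.  (the west ledge: 2K 2O; the east ledge: 3K 3O)
7. 2 knights and 2 ogres → the east ledge.  (the west ledge: 0K 0O; the east ledge: 5K 5O)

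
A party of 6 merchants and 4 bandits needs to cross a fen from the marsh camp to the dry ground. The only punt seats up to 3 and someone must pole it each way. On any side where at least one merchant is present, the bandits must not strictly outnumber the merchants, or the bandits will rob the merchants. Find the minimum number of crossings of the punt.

9

Counting alone: each trip to the dry ground takes at most 3 across and each return brings at least 1 back, so after t trips out (and t−1 returns) at most 3t − (t−1) of the 10 are across; that first reaches 10 at t = 5, so at least 9 crossings are needed.
The plan below uses exactly 9 crossings, so it is optimal:
1. 2 bandits → the dry ground.  (the marsh camp: 6M 2B; the dry ground: 0M 2B)
2. 1 bandit ← the marsh camp.  (the marsh camp: 6M 3B; the dry ground: 0M 1B)
3. 3 bandits → the dry ground.  (the marsh camp: 6M 0B; the dry ground: 0M 4B)
4. 1 bandit ← the marsh camp.  (the marsh camp: 6M 1B; the dry ground: 0M 3B)
5. 3 merchants → the dry ground.  (the marsh camp: 3M 1B; the dry ground: 3M 3B)
6. 1 bandit ← the marsh camp.  (the marsh camp: 3M 2B; the dry ground: 3M 2B)
7. 1 merchant and 2 bandits → the dry ground.  (the marsh camp: 2M 0B; the dry ground: 4M 4B)
8. 1 bandit ← the marsh camp.  (the marsh camp: 2M 1B; the dry ground: 4M 3B)
9. 2 merchants and 1 bandit → the dry ground.  (the marsh camp: 0M 0B; the dry ground: 6M 4B)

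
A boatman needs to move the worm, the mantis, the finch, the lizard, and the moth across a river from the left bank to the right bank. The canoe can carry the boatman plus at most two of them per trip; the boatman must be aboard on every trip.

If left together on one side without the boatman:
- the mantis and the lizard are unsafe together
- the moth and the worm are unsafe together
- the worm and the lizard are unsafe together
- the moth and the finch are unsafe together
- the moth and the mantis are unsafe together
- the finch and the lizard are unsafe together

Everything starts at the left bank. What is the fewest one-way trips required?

7

Counting alone: the boatman can take at most 2 across per trip to the right bank, so moving all 5 needs at least 3 loaded trips out, with a return between consecutive ones — at least 5 crossings.
The safety rule pushes this higher. Following every safe sequence of crossings, the most of the 5 that can be at the right bank as the canoe arrives there on crossing 5 is 4 — never all 5.
So no plan with fewer than 7 crossings exists, and this one achieves 7:
1. Boatman goes to the right bank with the lizard and the moth.  [the left bank: the finch, the mantis, the worm | the right bank: the lizard, the moth]
2. Boatman goes back to the left bank alone.  [the left bank: the finch, the mantis, the worm | the right bank: the lizard, the moth]
3. Boatman goes to the right bank with the worm.  [the left bank: the finch, the mantis | the right bank: the lizard, the moth, the worm]
4. Boatman goes back to the left bank with the lizard and the moth.  [the left bank: the finch, the lizard, the mantis, the moth | the right bank: the worm]
5. Boatman goes to the right bank with the finch and the mantis.  [the left bank: the lizard, the moth | the right bank: the finch, the mantis, the worm]
6. Boatman goes back to the left bank alone.  [the left bank: the lizard, the moth | the right bank: the finch, the mantis, the worm]
7. Boatman goes to the right bank with the lizard and the moth.  [the left bank: — | the right bank: the finch, the lizard, the mantis, the moth, the worm]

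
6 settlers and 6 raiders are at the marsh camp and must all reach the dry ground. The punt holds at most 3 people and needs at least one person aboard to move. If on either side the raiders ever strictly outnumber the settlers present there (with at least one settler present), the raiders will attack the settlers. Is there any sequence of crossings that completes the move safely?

No

Following every safe sequence of crossings from the start, the most of the 12 that can be at the dry ground as the punt arrives there on crossings 1, 3, 5 is 3, 5, 6 respectively; the best ever achieved is 6 of 12.
From crossing 7 on, no configuration arises that was not already reachable earlier: only 17 distinct safe configurations (who is on which side, and where the punt is) can ever be reached, none of them has everyone across, and every continuation just revisits them. They are: 0 settlers + 0 raiders across (punt back at the start); 0 settlers + 1 raider across (punt there); 0 settlers + 1 raider across (punt back at the start); 0 settlers + 2 raiders across (punt there); 0 settlers + 2 raiders across (punt back at the start); 0 settlers + 3 raiders across (punt there); 0 settlers + 3 raiders across (punt back at the start); 0 settlers + 4 raiders across (punt there); 0 settlers + 4 raiders across (punt back at the start); 0 settlers + 5 raiders across (punt there); 0 settlers + 5 raiders across (punt back at the start); 0 settlers + 6 raiders across (punt there); 1 settler + 1 raider across (punt there); 1 settler + 1 raider across (punt back at the start); 2 settlers + 2 raiders across (punt there); 2 settlers + 2 raiders across (punt back at the start); 3 settlers + 3 raiders across (punt there). So no valid plan exists.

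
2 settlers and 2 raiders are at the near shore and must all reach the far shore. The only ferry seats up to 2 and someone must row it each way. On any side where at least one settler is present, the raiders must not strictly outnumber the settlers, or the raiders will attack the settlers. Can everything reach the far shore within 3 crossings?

Counting alone: each trip to the far shore takes at most 2 across and each return brings at least 1 back, so after t trips out (and t−1 returns) at most 2t − (t−1) of the 4 are across; that first reaches 4 at t = 3, so at least 5 crossings are needed.
Since 3 < 5, 3 crossings cannot be enough. (The shortest complete plan in fact takes 5:)
1. 2 raiders → the far shore.  (the near shore: 2S 0R; the far shore: 0S 2R)
2. 1 raider ← the near shore.  (the near shore: 2S 1R; the far shore: 0S 1R)
3. 2 settlers → the far shore.  (the near shore: 0S 1R; the far shore: 2S 1R)
4. 1 raider ← the near shore.  (the near shore: 0S 2R; the far shore: 2S 0R)
5. 2 raiders → the far shore.  (the near shore: 0S 0R; the far shore: 2S 2R)

No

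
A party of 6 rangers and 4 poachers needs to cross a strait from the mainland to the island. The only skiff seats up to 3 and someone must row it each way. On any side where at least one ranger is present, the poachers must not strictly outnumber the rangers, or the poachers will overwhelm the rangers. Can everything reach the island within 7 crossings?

Counting alone: each trip to the island takes at most 3 across and each return brings at least 1 back, so after t trips out (and t−1 returns) at most 3t − (t−1) of the 10 are across; that first reaches 10 at t = 5, so at least 9 crossings are needed.
Since 7 < 9, 7 crossings cannot be enough. (The shortest complete plan in fact takes 9:)
1. 2 poachers → the island.  (the mainland: 6R 2P; the island: 0R 2P)
2. 1 poacher ← the mainland.  (the mainland: 6R 3P; the island: 0R 1P)
3. 3 poachers → the island.  (the mainland: 6R 0P; the island: 0R 4P)
4. 1 poacher ← the mainland.  (the mainland: 6R 1P; the island: 0R 3P)
5. 3 rangers → the island.  (the mainland: 3R 1P; the island: 3R 3P)
6. 1 poacher ← the mainland.  (the mainland: 3R 2P; the island: 3R 2P)
7. 1 ranger and 2 poachers → the island.  (the mainland: 2R 0P; the island: 4R 4P)
8. 1 poacher ← the mainland.  (the mainland: 2R 1P; the island: 4R 3P)
9. 2 rangers and 1 poacher → the island.  (the mainland: 0R 0P; the island: 6R 4P)

No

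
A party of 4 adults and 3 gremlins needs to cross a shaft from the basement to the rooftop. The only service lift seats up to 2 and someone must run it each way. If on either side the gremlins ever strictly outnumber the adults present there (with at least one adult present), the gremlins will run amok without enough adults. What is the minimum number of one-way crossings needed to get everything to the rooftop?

Counting alone: each trip to the rooftop takes at most 2 across and each return brings at least 1 back, so after t trips out (and t−1 returns) at most 2t − (t−1) of the 7 are across; that first reaches 7 at t = 6, so at least 11 crossings are needed.
The plan below uses exactly 11 crossings, so it is optimal:
1. 2 gremlins → the rooftop.  (the basement: 4A 1G; the rooftop: 0A 2G)
2. 1 gremlin ← the basement.  (the basement: 4A 2G; the rooftop: 0A 1G)
3. 2 gremlins → the rooftop.  (the basement: 4A 0G; the rooftop: 0A 3G)
4. 1 gremlin ← the basement.  (the basement: 4A 1G; the rooftop: 0A 2G)
5. 2 adults → the rooftop.  (the basement: 2A 1G; the rooftop: 2A 2G)
6. 1 gremlin ← the basement.  (the basement: 2A 2G; the rooftop: 2A 1G)
7. 1 adult and 1 gremlin → the rooftop.  (the basement: 1A 1G; the rooftop: 3A 2G)
8. 1 adult ← the basement.  (the basement: 2A 1G; the rooftop: 2A 2G)
9. 1 adult and 1 gremlin → the rooftop.  (the basement: 1A 0G; the rooftop: 3A 3G)
10. 1 gremlin ← the basement.  (the basement: 1A 1G; the rooftop: 3A 2G)
11. 1 adult and 1 gremlin → the rooftop.  (the basement: 0A 0G; the rooftop: 4A 3G)

11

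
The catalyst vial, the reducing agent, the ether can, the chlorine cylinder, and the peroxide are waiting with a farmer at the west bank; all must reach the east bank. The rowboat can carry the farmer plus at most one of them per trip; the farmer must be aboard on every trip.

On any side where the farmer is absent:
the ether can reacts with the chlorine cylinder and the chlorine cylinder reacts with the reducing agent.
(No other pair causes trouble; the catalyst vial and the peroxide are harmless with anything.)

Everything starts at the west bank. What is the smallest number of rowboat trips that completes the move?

11

Counting alone: the farmer can take at most 1 across per trip to the east bank, so moving all 5 needs at least 5 loaded trips out, with a return between consecutive ones — at least 9 crossings.
The safety rule pushes this higher. Following every safe sequence of crossings, the most of the 5 that can be at the east bank as the rowboat arrives there on crossing 9 is 4 — never all 5.
So no plan with fewer than 11 crossings exists, and this one achieves 11:
1. Farmer goes to the east bank with the chlorine cylinder.  [the west bank: the catalyst vial, the ether can, the peroxide, the reducing agent | the east bank: the chlorine cylinder]
2. Farmer goes back to the west bank alone.  [the west bank: the catalyst vial, the ether can, the peroxide, the reducing agent | the east bank: the chlorine cylinder]
3. Farmer goes to the east bank with the catalyst vial.  [the west bank: the ether can, the peroxide, the reducing agent | the east bank: the catalyst vial, the chlorine cylinder]
4. Farmer goes back to the west bank alone.  [the west bank: the ether can, the peroxide, the reducing agent | the east bank: the catalyst vial, the chlorine cylinder]
5. Farmer goes to the east bank with the reducing agent.  [the west bank: the ether can, the peroxide | the east bank: the catalyst vial, the chlorine cylinder, the reducing agent]
6. Farmer goes back to the west bank with the chlorine cylinder.  [the west bank: the chlorine cylinder, the ether can, the peroxide | the east bank: the catalyst vial, the reducing agent]
7. Farmer goes to the east bank with the ether can.  [the west bank: the chlorine cylinder, the peroxide | the east bank: the catalyst vial, the ether can, the reducing agent]
8. Farmer goes back to the west bank alone.  [the west bank: the chlorine cylinder, the peroxide | the east bank: the catalyst vial, the ether can, the reducing agent]
9. Farmer goes to the east bank with the peroxide.  [the west bank: the chlorine cylinder | the east bank: the catalyst vial, the ether can, the peroxide, the reducing agent]
10. Farmer goes back to the west bank alone.  [the west bank: the chlorine cylinder | the east bank: the catalyst vial, the ether can, the peroxide, the reducing agent]
11. Farmer goes to the east bank with the chlorine cylinder.  [the west bank: — | the east bank: the catalyst vial, the chlorine cylinder, the ether can, the peroxide, the reducing agent]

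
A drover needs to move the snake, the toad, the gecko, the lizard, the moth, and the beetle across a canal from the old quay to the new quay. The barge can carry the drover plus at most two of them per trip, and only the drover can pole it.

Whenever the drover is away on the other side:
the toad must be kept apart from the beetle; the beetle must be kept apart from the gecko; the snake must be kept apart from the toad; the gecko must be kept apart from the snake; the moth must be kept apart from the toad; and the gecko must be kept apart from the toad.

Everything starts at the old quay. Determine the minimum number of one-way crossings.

9

Counting alone: the drover can take at most 2 across per trip to the new quay, so moving all 6 needs at least 3 loaded trips out, with a return between consecutive ones — at least 5 crossings.
The safety rule pushes this higher. Following every safe sequence of crossings, the most of the 6 that can be at the new quay as the barge arrives there on crossings 5, 7 is 4, 5 respectively — never all 6.
So no plan with fewer than 9 crossings exists, and this one achieves 9:
1. Drover goes to the new quay with the gecko and the toad.
2. Drover goes back to the old quay with the toad.
3. Drover goes to the new quay with the lizard and the toad.
4. Drover goes back to the old quay with the toad.
5. Drover goes to the new quay with the moth and the toad.
6. Drover goes back to the old quay with the toad.
7. Drover goes to the new quay with the beetle and the snake.
8. Drover goes back to the old quay with the gecko.
9. Drover goes to the new quay with the gecko and the toad.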